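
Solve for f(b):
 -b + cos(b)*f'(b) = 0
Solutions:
 f(b) = C1 + Integral(b/cos(b), b)


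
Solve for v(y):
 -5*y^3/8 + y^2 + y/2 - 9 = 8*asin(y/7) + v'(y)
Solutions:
 v(y) = C1 - 5*y^4/32 + y^3/3 + y^2/4 - 8*y*asin(y/7) - 9*y - 8*sqrt(49 - y^2)


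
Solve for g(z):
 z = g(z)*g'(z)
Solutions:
 g(z) = -sqrt(C1 + z^2)
 g(z) = sqrt(C1 + z^2)


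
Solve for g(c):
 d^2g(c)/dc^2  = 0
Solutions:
 g(c) = C1 + C2*c


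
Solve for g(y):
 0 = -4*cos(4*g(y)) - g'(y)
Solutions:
 g(y) = -asin((C1 + exp(32*y))/(C1 - exp(32*y)))/4 + pi/4
 g(y) = asin((C1 + exp(32*y))/(C1 - exp(32*y)))/4


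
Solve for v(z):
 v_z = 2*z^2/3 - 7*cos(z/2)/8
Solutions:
 v(z) = C1 + 2*z^3/9 - 7*sin(z/2)/4


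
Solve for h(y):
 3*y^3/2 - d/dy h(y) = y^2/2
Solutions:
 h(y) = C1 + 3*y^4/8 - y^3/6


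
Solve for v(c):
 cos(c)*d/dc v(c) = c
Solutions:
 v(c) = C1 + Integral(c/cos(c), c)


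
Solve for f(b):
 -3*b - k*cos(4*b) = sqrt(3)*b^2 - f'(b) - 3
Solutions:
 f(b) = C1 + sqrt(3)*b^3/3 + 3*b^2/2 - 3*b + k*sin(4*b)/4


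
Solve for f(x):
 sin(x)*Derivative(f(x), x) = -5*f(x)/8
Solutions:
 f(x) = C1*(cos(x) + 1)^(5/16)/(cos(x) - 1)^(5/16)


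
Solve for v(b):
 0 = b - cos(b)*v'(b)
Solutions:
 v(b) = C1 + Integral(b/cos(b), b)


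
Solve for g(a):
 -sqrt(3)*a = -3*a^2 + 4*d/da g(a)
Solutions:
 g(a) = C1 + a^3/4 - sqrt(3)*a^2/8


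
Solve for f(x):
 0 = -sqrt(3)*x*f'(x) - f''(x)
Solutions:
 f(x) = C1 + C2*erf(sqrt(2)*3^(1/4)*x/2)


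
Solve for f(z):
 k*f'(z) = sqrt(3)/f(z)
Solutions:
 f(z) = -sqrt(C1 + 2*sqrt(3)*z/k)
 f(z) = sqrt(C1 + 2*sqrt(3)*z/k)


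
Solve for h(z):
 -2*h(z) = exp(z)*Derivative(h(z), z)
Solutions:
 h(z) = C1*exp(2*exp(-z))


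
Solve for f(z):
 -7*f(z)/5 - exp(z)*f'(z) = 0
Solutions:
 f(z) = C1*exp(7*exp(-z)/5)


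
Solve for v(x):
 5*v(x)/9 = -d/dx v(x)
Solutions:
 v(x) = C1*exp(-5*x/9)


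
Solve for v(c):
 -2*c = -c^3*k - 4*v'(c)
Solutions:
 v(c) = C1 - c^4*k/16 + c^2/4


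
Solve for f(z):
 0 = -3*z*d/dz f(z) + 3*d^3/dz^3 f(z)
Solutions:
 f(z) = C1 + Integral(C2*airyai(z) + C3*airybi(z), z)


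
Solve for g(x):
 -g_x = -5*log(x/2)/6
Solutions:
 g(x) = C1 + 5*x*log(x)/6 - 5*x/6 - 5*x*log(2)/6


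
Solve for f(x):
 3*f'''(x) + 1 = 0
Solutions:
 f(x) = C1 + C2*x + C3*x^2 - x^3/18


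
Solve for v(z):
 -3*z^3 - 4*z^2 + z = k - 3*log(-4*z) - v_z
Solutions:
 v(z) = C1 + 3*z^4/4 + 4*z^3/3 - z^2/2 + z*(k - 6*log(2) + 3) - 3*z*log(-z)


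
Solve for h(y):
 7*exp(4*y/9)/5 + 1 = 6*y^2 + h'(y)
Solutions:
 h(y) = C1 - 2*y^3 + y + 63*exp(4*y/9)/20


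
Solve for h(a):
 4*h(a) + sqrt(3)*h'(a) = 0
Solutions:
 h(a) = C1*exp(-4*sqrt(3)*a/3)


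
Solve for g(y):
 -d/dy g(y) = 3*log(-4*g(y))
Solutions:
 Integral(1/(log(-_y) + 2*log(2)), (_y, g(y)))/3 = C1 - y


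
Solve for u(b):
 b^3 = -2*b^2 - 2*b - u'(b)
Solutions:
 u(b) = C1 - b^4/4 - 2*b^3/3 - b^2


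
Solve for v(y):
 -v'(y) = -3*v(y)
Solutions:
 v(y) = C1*exp(3*y)


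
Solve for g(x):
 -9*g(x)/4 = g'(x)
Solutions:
 g(x) = C1*exp(-9*x/4)


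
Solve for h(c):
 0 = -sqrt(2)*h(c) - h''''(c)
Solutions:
 h(c) = (C1*sin(2^(5/8)*c/2) + C2*cos(2^(5/8)*c/2))*exp(-2^(5/8)*c/2) + (C3*sin(2^(5/8)*c/2) + C4*cos(2^(5/8)*c/2))*exp(2^(5/8)*c/2)


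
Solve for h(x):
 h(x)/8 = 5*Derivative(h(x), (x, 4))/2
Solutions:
 h(x) = C1*exp(-sqrt(2)*5^(3/4)*x/10) + C2*exp(sqrt(2)*5^(3/4)*x/10) + C3*sin(sqrt(2)*5^(3/4)*x/10) + C4*cos(sqrt(2)*5^(3/4)*x/10)


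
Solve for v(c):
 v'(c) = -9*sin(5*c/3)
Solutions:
 v(c) = C1 + 27*cos(5*c/3)/5


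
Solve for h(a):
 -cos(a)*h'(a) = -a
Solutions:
 h(a) = C1 + Integral(a/cos(a), a)


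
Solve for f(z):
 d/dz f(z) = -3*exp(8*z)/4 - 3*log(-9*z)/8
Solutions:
 f(z) = C1 - 3*z*log(-z)/8 + 3*z*(1 - 2*log(3))/8 - 3*exp(8*z)/32


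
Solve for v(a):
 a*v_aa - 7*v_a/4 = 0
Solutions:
 v(a) = C1 + C2*a^(11/4)


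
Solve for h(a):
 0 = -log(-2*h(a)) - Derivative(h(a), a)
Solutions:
 Integral(1/(log(-_y) + log(2)), (_y, h(a))) = C1 - a


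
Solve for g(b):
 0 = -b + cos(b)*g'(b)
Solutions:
 g(b) = C1 + Integral(b/cos(b), b)


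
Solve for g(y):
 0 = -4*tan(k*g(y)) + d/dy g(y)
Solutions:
 g(y) = Piecewise((-asin(exp(C1*k + 4*k*y))/k + pi/k, Ne(k, 0)), (nan, True))
 g(y) = Piecewise((asin(exp(C1*k + 4*k*y))/k, Ne(k, 0)), (nan, True))


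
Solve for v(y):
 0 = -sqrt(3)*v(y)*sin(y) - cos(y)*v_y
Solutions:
 v(y) = C1*cos(y)^(sqrt(3))


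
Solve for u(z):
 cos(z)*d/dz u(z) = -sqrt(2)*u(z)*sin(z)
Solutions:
 u(z) = C1*cos(z)^(sqrt(2))


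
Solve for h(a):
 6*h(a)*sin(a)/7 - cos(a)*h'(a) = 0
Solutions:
 h(a) = C1/cos(a)^(6/7)


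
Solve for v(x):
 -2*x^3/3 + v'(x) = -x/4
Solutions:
 v(x) = C1 + x^4/6 - x^2/8


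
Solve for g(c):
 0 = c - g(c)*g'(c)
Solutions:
 g(c) = -sqrt(C1 + c^2)
 g(c) = sqrt(C1 + c^2)


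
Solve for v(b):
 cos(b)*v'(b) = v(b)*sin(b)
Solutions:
 v(b) = C1/cos(b)


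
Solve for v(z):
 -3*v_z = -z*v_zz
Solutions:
 v(z) = C1 + C2*z^4


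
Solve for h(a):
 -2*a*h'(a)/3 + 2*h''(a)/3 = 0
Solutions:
 h(a) = C1 + C2*erfi(sqrt(2)*a/2)


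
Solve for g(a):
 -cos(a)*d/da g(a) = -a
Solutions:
 g(a) = C1 + Integral(a/cos(a), a)


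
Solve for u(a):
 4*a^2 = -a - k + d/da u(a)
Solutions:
 u(a) = C1 + 4*a^3/3 + a^2/2 + a*k


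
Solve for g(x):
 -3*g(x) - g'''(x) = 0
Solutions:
 g(x) = C3*exp(-3^(1/3)*x) + (C1*sin(3^(5/6)*x/2) + C2*cos(3^(5/6)*x/2))*exp(3^(1/3)*x/2)


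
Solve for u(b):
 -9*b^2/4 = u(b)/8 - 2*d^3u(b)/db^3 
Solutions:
 u(b) = C3*exp(2^(2/3)*b/4) - 18*b^2 + (C1*sin(2^(2/3)*sqrt(3)*b/8) + C2*cos(2^(2/3)*sqrt(3)*b/8))*exp(-2^(2/3)*b/8)


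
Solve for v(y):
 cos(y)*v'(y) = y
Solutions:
 v(y) = C1 + Integral(y/cos(y), y)


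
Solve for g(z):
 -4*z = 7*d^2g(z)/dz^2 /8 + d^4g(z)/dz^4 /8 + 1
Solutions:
 g(z) = C1 + C2*z + C3*sin(sqrt(7)*z) + C4*cos(sqrt(7)*z) - 16*z^3/21 - 4*z^2/7


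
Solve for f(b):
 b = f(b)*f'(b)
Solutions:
 f(b) = -sqrt(C1 + b^2)
 f(b) = sqrt(C1 + b^2)


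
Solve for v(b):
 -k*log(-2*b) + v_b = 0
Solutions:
 v(b) = C1 + b*k*log(-b) + b*k*(-1 + log(2))


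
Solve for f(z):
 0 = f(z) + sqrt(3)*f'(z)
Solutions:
 f(z) = C1*exp(-sqrt(3)*z/3)


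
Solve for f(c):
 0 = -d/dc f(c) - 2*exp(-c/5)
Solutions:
 f(c) = C1 + 10*exp(-c/5)


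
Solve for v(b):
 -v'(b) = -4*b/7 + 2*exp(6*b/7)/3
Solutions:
 v(b) = C1 + 2*b^2/7 - 7*exp(6*b/7)/9


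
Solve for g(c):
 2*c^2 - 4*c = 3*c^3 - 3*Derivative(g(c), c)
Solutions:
 g(c) = C1 + c^4/4 - 2*c^3/9 + 2*c^2/3


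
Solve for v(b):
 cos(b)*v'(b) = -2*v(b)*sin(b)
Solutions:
 v(b) = C1*cos(b)^2


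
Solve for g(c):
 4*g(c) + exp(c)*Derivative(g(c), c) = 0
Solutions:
 g(c) = C1*exp(4*exp(-c))


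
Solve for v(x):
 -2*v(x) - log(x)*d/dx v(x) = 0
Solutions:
 v(x) = C1*exp(-2*li(x))


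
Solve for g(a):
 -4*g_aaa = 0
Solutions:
 g(a) = C1 + C2*a + C3*a^2


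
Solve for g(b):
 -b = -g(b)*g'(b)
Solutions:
 g(b) = -sqrt(C1 + b^2)
 g(b) = sqrt(C1 + b^2)


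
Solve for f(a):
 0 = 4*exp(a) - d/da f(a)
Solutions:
 f(a) = C1 + 4*exp(a)


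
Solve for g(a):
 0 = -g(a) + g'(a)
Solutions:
 g(a) = C1*exp(a)


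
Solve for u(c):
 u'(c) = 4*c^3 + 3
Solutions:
 u(c) = C1 + c^4 + 3*c


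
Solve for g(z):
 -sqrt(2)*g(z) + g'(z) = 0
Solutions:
 g(z) = C1*exp(sqrt(2)*z)


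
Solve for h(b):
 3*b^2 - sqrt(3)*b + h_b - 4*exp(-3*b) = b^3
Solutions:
 h(b) = C1 + b^4/4 - b^3 + sqrt(3)*b^2/2 - 4*exp(-3*b)/3


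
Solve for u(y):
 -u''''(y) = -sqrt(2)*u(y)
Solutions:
 u(y) = C1*exp(-2^(1/8)*y) + C2*exp(2^(1/8)*y) + C3*sin(2^(1/8)*y) + C4*cos(2^(1/8)*y)


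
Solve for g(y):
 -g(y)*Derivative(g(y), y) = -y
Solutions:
 g(y) = -sqrt(C1 + y^2)
 g(y) = sqrt(C1 + y^2)


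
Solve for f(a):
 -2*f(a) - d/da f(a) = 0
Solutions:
 f(a) = C1*exp(-2*a)


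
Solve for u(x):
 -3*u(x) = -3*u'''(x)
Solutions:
 u(x) = C3*exp(x) + (C1*sin(sqrt(3)*x/2) + C2*cos(sqrt(3)*x/2))*exp(-x/2)


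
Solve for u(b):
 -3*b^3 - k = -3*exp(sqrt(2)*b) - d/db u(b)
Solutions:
 u(b) = C1 + 3*b^4/4 + b*k - 3*sqrt(2)*exp(sqrt(2)*b)/2


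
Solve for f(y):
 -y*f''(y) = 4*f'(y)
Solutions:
 f(y) = C1 + C2/y^3


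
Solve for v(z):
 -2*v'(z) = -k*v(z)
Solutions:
 v(z) = C1*exp(k*z/2)


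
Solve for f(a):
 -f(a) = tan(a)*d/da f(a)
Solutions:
 f(a) = C1/sin(a)


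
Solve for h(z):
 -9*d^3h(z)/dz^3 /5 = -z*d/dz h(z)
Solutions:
 h(z) = C1 + Integral(C2*airyai(15^(1/3)*z/3) + C3*airybi(15^(1/3)*z/3), z)


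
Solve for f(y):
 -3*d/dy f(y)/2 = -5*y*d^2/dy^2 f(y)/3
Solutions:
 f(y) = C1 + C2*y^(19/10)


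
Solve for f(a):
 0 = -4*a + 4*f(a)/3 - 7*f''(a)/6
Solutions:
 f(a) = C1*exp(-2*sqrt(14)*a/7) + C2*exp(2*sqrt(14)*a/7) + 3*a


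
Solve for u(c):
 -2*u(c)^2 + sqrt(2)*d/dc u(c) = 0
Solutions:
 u(c) = -1/(C1 + sqrt(2)*c)


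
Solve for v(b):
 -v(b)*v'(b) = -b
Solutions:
 v(b) = -sqrt(C1 + b^2)
 v(b) = sqrt(C1 + b^2)


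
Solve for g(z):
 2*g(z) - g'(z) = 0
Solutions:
 g(z) = C1*exp(2*z)


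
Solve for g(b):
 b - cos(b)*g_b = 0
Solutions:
 g(b) = C1 + Integral(b/cos(b), b)


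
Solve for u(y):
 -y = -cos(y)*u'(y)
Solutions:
 u(y) = C1 + Integral(y/cos(y), y)


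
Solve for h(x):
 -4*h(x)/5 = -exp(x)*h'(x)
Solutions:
 h(x) = C1*exp(-4*exp(-x)/5)


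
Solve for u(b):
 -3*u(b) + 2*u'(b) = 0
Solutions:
 u(b) = C1*exp(3*b/2)


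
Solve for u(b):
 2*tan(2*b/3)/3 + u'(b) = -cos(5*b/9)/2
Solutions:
 u(b) = C1 + log(cos(2*b/3)) - 9*sin(5*b/9)/10


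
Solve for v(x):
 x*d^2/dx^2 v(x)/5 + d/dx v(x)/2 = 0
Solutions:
 v(x) = C1 + C2/x^(3/2)


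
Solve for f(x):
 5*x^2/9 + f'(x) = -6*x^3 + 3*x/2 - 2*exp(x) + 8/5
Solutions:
 f(x) = C1 - 3*x^4/2 - 5*x^3/27 + 3*x^2/4 + 8*x/5 - 2*exp(x)


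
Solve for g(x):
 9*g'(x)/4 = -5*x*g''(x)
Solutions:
 g(x) = C1 + C2*x^(11/20)


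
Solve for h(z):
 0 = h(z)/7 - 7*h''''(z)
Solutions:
 h(z) = C1*exp(-sqrt(7)*z/7) + C2*exp(sqrt(7)*z/7) + C3*sin(sqrt(7)*z/7) + C4*cos(sqrt(7)*z/7)


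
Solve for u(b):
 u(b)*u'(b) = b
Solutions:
 u(b) = -sqrt(C1 + b^2)
 u(b) = sqrt(C1 + b^2)


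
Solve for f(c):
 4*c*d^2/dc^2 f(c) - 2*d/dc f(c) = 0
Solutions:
 f(c) = C1 + C2*c^(3/2)


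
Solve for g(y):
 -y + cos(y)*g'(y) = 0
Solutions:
 g(y) = C1 + Integral(y/cos(y), y)


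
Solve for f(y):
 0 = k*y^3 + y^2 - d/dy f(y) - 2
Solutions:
 f(y) = C1 + k*y^4/4 + y^3/3 - 2*y


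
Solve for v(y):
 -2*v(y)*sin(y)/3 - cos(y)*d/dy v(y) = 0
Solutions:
 v(y) = C1*cos(y)^(2/3)


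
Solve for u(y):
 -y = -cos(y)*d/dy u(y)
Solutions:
 u(y) = C1 + Integral(y/cos(y), y)


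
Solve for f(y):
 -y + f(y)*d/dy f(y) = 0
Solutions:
 f(y) = -sqrt(C1 + y^2)
 f(y) = sqrt(C1 + y^2)


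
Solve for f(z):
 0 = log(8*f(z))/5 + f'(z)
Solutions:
 5*Integral(1/(log(_y) + 3*log(2)), (_y, f(z))) = C1 - z


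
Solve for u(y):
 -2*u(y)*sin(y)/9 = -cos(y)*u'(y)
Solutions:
 u(y) = C1/cos(y)^(2/9)


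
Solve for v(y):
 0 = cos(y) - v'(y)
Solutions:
 v(y) = C1 + sin(y)


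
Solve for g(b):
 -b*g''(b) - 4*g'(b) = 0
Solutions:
 g(b) = C1 + C2/b^3


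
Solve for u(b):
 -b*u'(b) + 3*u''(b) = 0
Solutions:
 u(b) = C1 + C2*erfi(sqrt(6)*b/6)


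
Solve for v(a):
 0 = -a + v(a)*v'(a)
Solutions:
 v(a) = -sqrt(C1 + a^2)
 v(a) = sqrt(C1 + a^2)


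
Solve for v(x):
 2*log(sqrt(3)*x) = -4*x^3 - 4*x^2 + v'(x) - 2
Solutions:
 v(x) = C1 + x^4 + 4*x^3/3 + 2*x*log(x) + x*log(3)


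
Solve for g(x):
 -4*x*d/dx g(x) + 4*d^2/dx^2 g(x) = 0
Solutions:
 g(x) = C1 + C2*erfi(sqrt(2)*x/2)


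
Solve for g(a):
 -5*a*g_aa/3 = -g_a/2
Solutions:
 g(a) = C1 + C2*a^(13/10)


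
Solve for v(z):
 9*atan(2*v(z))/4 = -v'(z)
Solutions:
 Integral(1/atan(2*_y), (_y, v(z))) = C1 - 9*z/4


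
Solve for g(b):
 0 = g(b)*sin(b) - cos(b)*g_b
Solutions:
 g(b) = C1/cos(b)


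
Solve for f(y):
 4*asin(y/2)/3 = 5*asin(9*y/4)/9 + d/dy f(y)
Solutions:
 f(y) = C1 + 4*y*asin(y/2)/3 - 5*y*asin(9*y/4)/9 + 4*sqrt(4 - y^2)/3 - 5*sqrt(16 - 81*y^2)/81


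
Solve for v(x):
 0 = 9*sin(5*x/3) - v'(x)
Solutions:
 v(x) = C1 - 27*cos(5*x/3)/5


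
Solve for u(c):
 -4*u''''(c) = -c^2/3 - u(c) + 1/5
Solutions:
 u(c) = C1*exp(-sqrt(2)*c/2) + C2*exp(sqrt(2)*c/2) + C3*sin(sqrt(2)*c/2) + C4*cos(sqrt(2)*c/2) - c^2/3 + 1/5


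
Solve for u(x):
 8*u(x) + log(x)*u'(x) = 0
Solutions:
 u(x) = C1*exp(-8*li(x))


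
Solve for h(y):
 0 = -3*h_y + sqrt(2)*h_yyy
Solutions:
 h(y) = C1 + C2*exp(-2^(3/4)*sqrt(3)*y/2) + C3*exp(2^(3/4)*sqrt(3)*y/2)


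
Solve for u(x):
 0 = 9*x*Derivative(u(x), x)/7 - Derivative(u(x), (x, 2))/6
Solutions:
 u(x) = C1 + C2*erfi(3*sqrt(21)*x/7)


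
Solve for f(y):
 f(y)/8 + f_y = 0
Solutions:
 f(y) = C1*exp(-y/8)


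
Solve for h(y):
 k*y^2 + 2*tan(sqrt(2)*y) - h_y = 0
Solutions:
 h(y) = C1 + k*y^3/3 - sqrt(2)*log(cos(sqrt(2)*y))


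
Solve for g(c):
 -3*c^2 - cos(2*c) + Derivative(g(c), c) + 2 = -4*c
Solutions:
 g(c) = C1 + c^3 - 2*c^2 - 2*c + sin(2*c)/2


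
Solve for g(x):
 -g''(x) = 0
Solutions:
 g(x) = C1 + C2*x


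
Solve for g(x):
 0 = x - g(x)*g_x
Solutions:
 g(x) = -sqrt(C1 + x^2)
 g(x) = sqrt(C1 + x^2)


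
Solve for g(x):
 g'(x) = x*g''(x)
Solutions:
 g(x) = C1 + C2*x^2


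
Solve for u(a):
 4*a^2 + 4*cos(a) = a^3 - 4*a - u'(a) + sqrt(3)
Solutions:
 u(a) = C1 + a^4/4 - 4*a^3/3 - 2*a^2 + sqrt(3)*a - 4*sin(a)


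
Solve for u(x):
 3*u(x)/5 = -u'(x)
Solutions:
 u(x) = C1*exp(-3*x/5)


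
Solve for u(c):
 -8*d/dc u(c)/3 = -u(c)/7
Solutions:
 u(c) = C1*exp(3*c/56)


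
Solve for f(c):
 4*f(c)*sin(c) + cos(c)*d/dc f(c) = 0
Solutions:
 f(c) = C1*cos(c)^4


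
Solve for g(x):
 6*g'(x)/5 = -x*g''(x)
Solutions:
 g(x) = C1 + C2/x^(1/5)


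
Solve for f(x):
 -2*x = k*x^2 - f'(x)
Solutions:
 f(x) = C1 + k*x^3/3 + x^2


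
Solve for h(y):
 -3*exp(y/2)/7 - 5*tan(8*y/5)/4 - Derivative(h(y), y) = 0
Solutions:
 h(y) = C1 - 6*exp(y/2)/7 + 25*log(cos(8*y/5))/32


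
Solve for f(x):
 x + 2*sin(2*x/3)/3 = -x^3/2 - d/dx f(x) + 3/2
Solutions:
 f(x) = C1 - x^4/8 - x^2/2 + 3*x/2 + cos(2*x/3)


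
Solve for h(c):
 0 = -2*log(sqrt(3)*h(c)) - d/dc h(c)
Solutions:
 Integral(1/(2*log(_y) + log(3)), (_y, h(c))) = C1 - c


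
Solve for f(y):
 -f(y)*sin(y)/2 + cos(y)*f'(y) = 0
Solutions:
 f(y) = C1/sqrt(cos(y))


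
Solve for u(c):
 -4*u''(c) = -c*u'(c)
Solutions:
 u(c) = C1 + C2*erfi(sqrt(2)*c/4)


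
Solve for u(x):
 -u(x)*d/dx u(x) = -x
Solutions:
 u(x) = -sqrt(C1 + x^2)
 u(x) = sqrt(C1 + x^2)


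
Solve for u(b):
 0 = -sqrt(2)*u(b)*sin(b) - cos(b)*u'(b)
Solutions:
 u(b) = C1*cos(b)^(sqrt(2))


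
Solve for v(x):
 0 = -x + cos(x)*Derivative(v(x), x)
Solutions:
 v(x) = C1 + Integral(x/cos(x), x)


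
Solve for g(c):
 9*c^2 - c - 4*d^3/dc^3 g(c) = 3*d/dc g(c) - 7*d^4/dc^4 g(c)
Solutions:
 g(c) = C1 + C4*exp(c) + c^3 - c^2/6 - 8*c + (C2*sin(5*sqrt(3)*c/14) + C3*cos(5*sqrt(3)*c/14))*exp(-3*c/14)


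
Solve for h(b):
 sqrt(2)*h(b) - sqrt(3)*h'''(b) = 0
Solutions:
 h(b) = C3*exp(2^(1/6)*3^(5/6)*b/3) + (C1*sin(2^(1/6)*3^(1/3)*b/2) + C2*cos(2^(1/6)*3^(1/3)*b/2))*exp(-2^(1/6)*3^(5/6)*b/6)


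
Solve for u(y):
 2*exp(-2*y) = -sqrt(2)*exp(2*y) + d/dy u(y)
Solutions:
 u(y) = C1 + sqrt(2)*exp(2*y)/2 - exp(-2*y)


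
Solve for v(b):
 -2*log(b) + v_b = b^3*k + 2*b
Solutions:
 v(b) = C1 + b^4*k/4 + b^2 + 2*b*log(b) - 2*b


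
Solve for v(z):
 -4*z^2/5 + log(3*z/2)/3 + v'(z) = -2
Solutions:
 v(z) = C1 + 4*z^3/15 - z*log(z)/3 - 5*z/3 - z*log(3)/3 + z*log(2)/3


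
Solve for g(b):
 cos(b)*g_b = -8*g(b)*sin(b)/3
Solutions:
 g(b) = C1*cos(b)^(8/3)


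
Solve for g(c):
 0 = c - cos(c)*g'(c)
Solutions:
 g(c) = C1 + Integral(c/cos(c), c)


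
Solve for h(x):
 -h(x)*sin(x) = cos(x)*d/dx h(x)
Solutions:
 h(x) = C1*cos(x)


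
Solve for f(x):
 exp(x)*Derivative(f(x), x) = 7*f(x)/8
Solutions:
 f(x) = C1*exp(-7*exp(-x)/8)


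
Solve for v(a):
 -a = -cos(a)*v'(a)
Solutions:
 v(a) = C1 + Integral(a/cos(a), a)


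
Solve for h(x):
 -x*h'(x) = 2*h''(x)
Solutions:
 h(x) = C1 + C2*erf(x/2)


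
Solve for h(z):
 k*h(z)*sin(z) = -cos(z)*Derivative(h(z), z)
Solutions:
 h(z) = C1*exp(k*log(cos(z)))


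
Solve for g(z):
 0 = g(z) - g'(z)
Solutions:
 g(z) = C1*exp(z)


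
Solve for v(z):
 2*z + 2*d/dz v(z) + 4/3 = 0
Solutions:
 v(z) = C1 - z^2/2 - 2*z/3


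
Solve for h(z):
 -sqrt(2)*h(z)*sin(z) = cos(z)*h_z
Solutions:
 h(z) = C1*cos(z)^(sqrt(2))


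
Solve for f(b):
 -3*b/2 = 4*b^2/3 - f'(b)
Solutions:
 f(b) = C1 + 4*b^3/9 + 3*b^2/4


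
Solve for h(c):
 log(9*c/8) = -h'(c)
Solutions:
 h(c) = C1 - c*log(c) + c*log(8/9) + c


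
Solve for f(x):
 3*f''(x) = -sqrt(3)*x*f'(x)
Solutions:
 f(x) = C1 + C2*erf(sqrt(2)*3^(3/4)*x/6)


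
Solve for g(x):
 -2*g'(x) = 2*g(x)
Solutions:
 g(x) = C1*exp(-x)


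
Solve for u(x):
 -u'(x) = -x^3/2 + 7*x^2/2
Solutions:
 u(x) = C1 + x^4/8 - 7*x^3/6


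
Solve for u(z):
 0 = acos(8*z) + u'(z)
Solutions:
 u(z) = C1 - z*acos(8*z) + sqrt(1 - 64*z^2)/8


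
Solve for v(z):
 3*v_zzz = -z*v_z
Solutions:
 v(z) = C1 + Integral(C2*airyai(-3^(2/3)*z/3) + C3*airybi(-3^(2/3)*z/3), z)


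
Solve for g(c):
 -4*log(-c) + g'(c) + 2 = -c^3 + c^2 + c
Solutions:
 g(c) = C1 - c^4/4 + c^3/3 + c^2/2 + 4*c*log(-c) - 6*c


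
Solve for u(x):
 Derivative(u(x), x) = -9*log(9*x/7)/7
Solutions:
 u(x) = C1 - 9*x*log(x)/7 - 18*x*log(3)/7 + 9*x/7 + 9*x*log(7)/7


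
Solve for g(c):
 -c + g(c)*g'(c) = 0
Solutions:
 g(c) = -sqrt(C1 + c^2)
 g(c) = sqrt(C1 + c^2)


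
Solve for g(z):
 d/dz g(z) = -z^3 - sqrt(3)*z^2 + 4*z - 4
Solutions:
 g(z) = C1 - z^4/4 - sqrt(3)*z^3/3 + 2*z^2 - 4*z


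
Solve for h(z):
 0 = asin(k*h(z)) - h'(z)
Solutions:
 Integral(1/asin(_y*k), (_y, h(z))) = C1 + z


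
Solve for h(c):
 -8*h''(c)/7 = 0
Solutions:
 h(c) = C1 + C2*c


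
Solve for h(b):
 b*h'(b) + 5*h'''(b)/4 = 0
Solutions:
 h(b) = C1 + Integral(C2*airyai(-10^(2/3)*b/5) + C3*airybi(-10^(2/3)*b/5), b)


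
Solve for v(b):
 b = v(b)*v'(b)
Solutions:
 v(b) = -sqrt(C1 + b^2)
 v(b) = sqrt(C1 + b^2)


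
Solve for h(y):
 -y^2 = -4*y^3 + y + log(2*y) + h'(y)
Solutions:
 h(y) = C1 + y^4 - y^3/3 - y^2/2 - y*log(y) - y*log(2) + y


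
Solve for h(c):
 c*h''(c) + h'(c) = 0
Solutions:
 h(c) = C1 + C2*log(c)


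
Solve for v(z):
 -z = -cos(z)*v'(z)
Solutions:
 v(z) = C1 + Integral(z/cos(z), z)


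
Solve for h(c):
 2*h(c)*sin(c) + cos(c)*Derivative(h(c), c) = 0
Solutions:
 h(c) = C1*cos(c)^2


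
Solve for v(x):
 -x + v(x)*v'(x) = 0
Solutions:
 v(x) = -sqrt(C1 + x^2)
 v(x) = sqrt(C1 + x^2)


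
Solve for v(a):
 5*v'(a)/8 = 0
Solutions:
 v(a) = C1


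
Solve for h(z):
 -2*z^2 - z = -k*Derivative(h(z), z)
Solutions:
 h(z) = C1 + 2*z^3/(3*k) + z^2/(2*k)


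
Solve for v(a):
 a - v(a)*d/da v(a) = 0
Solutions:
 v(a) = -sqrt(C1 + a^2)
 v(a) = sqrt(C1 + a^2)


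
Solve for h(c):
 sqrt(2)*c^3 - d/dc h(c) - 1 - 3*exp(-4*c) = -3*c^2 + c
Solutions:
 h(c) = C1 + sqrt(2)*c^4/4 + c^3 - c^2/2 - c + 3*exp(-4*c)/4


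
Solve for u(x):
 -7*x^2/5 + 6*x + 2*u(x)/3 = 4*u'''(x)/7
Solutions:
 u(x) = C3*exp(6^(2/3)*7^(1/3)*x/6) + 21*x^2/10 - 9*x + (C1*sin(2^(2/3)*3^(1/6)*7^(1/3)*x/4) + C2*cos(2^(2/3)*3^(1/6)*7^(1/3)*x/4))*exp(-6^(2/3)*7^(1/3)*x/12)


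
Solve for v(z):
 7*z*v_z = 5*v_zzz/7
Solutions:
 v(z) = C1 + Integral(C2*airyai(35^(2/3)*z/5) + C3*airybi(35^(2/3)*z/5), z)


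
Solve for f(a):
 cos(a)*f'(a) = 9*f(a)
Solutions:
 f(a) = C1*sqrt(sin(a) + 1)*(sin(a)^4 + 4*sin(a)^3 + 6*sin(a)^2 + 4*sin(a) + 1)/(sqrt(sin(a) - 1)*(sin(a)^4 - 4*sin(a)^3 + 6*sin(a)^2 - 4*sin(a) + 1))


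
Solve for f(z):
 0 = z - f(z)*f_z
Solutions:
 f(z) = -sqrt(C1 + z^2)
 f(z) = sqrt(C1 + z^2)


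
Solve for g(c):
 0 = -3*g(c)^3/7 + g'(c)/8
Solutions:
 g(c) = -sqrt(14)*sqrt(-1/(C1 + 24*c))/2
 g(c) = sqrt(14)*sqrt(-1/(C1 + 24*c))/2


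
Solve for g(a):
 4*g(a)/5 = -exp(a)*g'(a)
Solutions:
 g(a) = C1*exp(4*exp(-a)/5)


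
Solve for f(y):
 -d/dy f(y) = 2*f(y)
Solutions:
 f(y) = C1*exp(-2*y)


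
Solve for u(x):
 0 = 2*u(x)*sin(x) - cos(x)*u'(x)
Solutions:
 u(x) = C1/cos(x)^2


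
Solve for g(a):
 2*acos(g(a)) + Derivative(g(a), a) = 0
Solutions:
 Integral(1/acos(_y), (_y, g(a))) = C1 - 2*a


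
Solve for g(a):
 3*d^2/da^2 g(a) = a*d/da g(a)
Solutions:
 g(a) = C1 + C2*erfi(sqrt(6)*a/6)


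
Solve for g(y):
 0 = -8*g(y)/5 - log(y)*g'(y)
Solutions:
 g(y) = C1*exp(-8*li(y)/5)


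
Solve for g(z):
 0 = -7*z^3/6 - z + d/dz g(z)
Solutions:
 g(z) = C1 + 7*z^4/24 + z^2/2


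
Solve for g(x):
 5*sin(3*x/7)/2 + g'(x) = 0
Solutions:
 g(x) = C1 + 35*cos(3*x/7)/6


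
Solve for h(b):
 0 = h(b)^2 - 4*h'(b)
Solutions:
 h(b) = -4/(C1 + b)


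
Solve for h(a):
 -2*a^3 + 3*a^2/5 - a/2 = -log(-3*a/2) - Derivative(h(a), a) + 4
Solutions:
 h(a) = C1 + a^4/2 - a^3/5 + a^2/4 - a*log(-a) + a*(-log(3) + log(2) + 5)


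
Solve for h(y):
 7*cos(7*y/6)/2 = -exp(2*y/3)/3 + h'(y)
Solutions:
 h(y) = C1 + exp(2*y/3)/2 + 3*sin(7*y/6)


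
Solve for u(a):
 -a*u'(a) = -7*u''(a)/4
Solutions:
 u(a) = C1 + C2*erfi(sqrt(14)*a/7)


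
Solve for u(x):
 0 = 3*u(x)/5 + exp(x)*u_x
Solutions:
 u(x) = C1*exp(3*exp(-x)/5)


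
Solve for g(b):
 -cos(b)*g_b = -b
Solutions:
 g(b) = C1 + Integral(b/cos(b), b)


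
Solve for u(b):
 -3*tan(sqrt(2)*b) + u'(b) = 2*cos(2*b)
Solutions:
 u(b) = C1 - 3*sqrt(2)*log(cos(sqrt(2)*b))/2 + sin(2*b)


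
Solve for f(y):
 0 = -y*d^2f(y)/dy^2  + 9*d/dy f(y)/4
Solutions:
 f(y) = C1 + C2*y^(13/4)


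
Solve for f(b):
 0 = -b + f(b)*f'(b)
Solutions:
 f(b) = -sqrt(C1 + b^2)
 f(b) = sqrt(C1 + b^2)


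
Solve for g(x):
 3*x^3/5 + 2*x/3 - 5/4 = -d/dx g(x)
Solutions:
 g(x) = C1 - 3*x^4/20 - x^2/3 + 5*x/4


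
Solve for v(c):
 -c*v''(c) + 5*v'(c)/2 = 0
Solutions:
 v(c) = C1 + C2*c^(7/2)


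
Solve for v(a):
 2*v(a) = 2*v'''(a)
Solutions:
 v(a) = C3*exp(a) + (C1*sin(sqrt(3)*a/2) + C2*cos(sqrt(3)*a/2))*exp(-a/2)


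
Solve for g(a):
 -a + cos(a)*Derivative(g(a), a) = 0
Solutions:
 g(a) = C1 + Integral(a/cos(a), a)


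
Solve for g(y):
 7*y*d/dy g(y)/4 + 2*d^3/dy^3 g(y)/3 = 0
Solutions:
 g(y) = C1 + Integral(C2*airyai(-21^(1/3)*y/2) + C3*airybi(-21^(1/3)*y/2), y)


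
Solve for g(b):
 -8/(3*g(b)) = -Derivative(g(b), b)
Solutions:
 g(b) = -sqrt(C1 + 48*b)/3
 g(b) = sqrt(C1 + 48*b)/3


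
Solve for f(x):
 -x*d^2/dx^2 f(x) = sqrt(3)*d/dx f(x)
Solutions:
 f(x) = C1 + C2*x^(1 - sqrt(3))


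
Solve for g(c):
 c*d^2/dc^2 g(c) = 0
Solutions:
 g(c) = C1 + C2*c


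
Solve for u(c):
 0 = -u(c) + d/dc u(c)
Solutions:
 u(c) = C1*exp(c)


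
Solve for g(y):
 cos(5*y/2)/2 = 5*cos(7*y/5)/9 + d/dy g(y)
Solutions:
 g(y) = C1 - 25*sin(7*y/5)/63 + sin(5*y/2)/5


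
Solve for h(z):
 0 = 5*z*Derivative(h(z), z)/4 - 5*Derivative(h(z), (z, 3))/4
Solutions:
 h(z) = C1 + Integral(C2*airyai(z) + C3*airybi(z), z)


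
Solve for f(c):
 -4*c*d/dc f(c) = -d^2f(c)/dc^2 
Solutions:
 f(c) = C1 + C2*erfi(sqrt(2)*c)


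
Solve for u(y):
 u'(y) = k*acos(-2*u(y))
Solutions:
 Integral(1/acos(-2*_y), (_y, u(y))) = C1 + k*y


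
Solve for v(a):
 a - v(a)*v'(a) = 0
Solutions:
 v(a) = -sqrt(C1 + a^2)
 v(a) = sqrt(C1 + a^2)


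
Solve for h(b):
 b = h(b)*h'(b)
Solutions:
 h(b) = -sqrt(C1 + b^2)
 h(b) = sqrt(C1 + b^2)


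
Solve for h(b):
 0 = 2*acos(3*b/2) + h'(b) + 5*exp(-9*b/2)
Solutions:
 h(b) = C1 - 2*b*acos(3*b/2) + 2*sqrt(4 - 9*b^2)/3 + 10*exp(-9*b/2)/9


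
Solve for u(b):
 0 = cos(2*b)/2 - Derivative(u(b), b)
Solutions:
 u(b) = C1 + sin(2*b)/4


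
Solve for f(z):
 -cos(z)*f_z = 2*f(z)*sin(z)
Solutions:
 f(z) = C1*cos(z)^2


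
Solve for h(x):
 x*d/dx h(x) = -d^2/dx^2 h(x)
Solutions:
 h(x) = C1 + C2*erf(sqrt(2)*x/2)


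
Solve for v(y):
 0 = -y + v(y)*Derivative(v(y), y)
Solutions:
 v(y) = -sqrt(C1 + y^2)
 v(y) = sqrt(C1 + y^2)


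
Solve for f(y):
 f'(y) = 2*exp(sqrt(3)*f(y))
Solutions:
 f(y) = sqrt(3)*(2*log(-1/(C1 + 2*y)) - log(3))/6


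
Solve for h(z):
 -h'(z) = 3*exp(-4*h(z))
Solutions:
 h(z) = log(-I*(C1 - 12*z)^(1/4))
 h(z) = log(I*(C1 - 12*z)^(1/4))
 h(z) = log(-(C1 - 12*z)^(1/4))
 h(z) = log(C1 - 12*z)/4


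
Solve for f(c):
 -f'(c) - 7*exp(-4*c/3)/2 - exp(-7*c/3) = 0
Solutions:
 f(c) = C1 + 21*exp(-4*c/3)/8 + 3*exp(-7*c/3)/7


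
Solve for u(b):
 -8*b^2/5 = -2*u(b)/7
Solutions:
 u(b) = 28*b^2/5


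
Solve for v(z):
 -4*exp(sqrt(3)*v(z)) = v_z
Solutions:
 v(z) = sqrt(3)*(2*log(1/(C1 + 4*z)) - log(3))/6


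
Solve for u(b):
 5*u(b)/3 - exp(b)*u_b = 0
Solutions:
 u(b) = C1*exp(-5*exp(-b)/3)


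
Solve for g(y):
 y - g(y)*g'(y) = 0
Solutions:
 g(y) = -sqrt(C1 + y^2)
 g(y) = sqrt(C1 + y^2)


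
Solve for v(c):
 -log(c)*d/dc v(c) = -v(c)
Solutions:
 v(c) = C1*exp(li(c))


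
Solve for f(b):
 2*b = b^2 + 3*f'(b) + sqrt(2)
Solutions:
 f(b) = C1 - b^3/9 + b^2/3 - sqrt(2)*b/3


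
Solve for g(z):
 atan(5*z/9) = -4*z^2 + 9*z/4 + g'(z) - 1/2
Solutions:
 g(z) = C1 + 4*z^3/3 - 9*z^2/8 + z*atan(5*z/9) + z/2 - 9*log(25*z^2 + 81)/10


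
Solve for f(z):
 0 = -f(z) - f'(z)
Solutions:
 f(z) = C1*exp(-z)


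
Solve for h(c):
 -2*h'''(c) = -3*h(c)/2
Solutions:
 h(c) = C3*exp(6^(1/3)*c/2) + (C1*sin(2^(1/3)*3^(5/6)*c/4) + C2*cos(2^(1/3)*3^(5/6)*c/4))*exp(-6^(1/3)*c/4)


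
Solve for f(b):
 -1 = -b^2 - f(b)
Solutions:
 f(b) = 1 - b^2


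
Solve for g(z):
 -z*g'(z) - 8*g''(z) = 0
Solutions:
 g(z) = C1 + C2*erf(z/4)


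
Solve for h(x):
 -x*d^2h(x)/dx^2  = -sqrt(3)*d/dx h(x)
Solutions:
 h(x) = C1 + C2*x^(1 + sqrt(3))


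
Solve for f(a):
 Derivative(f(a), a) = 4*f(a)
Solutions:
 f(a) = C1*exp(4*a)


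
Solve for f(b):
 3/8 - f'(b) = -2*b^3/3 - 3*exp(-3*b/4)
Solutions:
 f(b) = C1 + b^4/6 + 3*b/8 - 4*exp(-3*b/4)


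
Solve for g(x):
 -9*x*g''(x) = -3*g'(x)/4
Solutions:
 g(x) = C1 + C2*x^(13/12)


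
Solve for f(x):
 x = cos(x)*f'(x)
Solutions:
 f(x) = C1 + Integral(x/cos(x), x)


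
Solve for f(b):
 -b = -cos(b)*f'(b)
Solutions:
 f(b) = C1 + Integral(b/cos(b), b)


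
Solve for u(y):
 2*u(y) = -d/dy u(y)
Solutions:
 u(y) = C1*exp(-2*y)


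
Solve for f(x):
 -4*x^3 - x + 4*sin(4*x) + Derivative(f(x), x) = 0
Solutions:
 f(x) = C1 + x^4 + x^2/2 + cos(4*x)


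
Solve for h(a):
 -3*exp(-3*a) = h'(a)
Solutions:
 h(a) = C1 + exp(-3*a)


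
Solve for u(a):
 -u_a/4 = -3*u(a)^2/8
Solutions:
 u(a) = -2/(C1 + 3*a)


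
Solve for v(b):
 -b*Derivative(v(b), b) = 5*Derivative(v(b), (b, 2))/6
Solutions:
 v(b) = C1 + C2*erf(sqrt(15)*b/5)


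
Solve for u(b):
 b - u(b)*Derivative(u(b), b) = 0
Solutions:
 u(b) = -sqrt(C1 + b^2)
 u(b) = sqrt(C1 + b^2)


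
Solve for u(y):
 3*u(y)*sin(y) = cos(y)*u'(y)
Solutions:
 u(y) = C1/cos(y)^3


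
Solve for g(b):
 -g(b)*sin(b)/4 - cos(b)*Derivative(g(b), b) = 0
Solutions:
 g(b) = C1*cos(b)^(1/4)


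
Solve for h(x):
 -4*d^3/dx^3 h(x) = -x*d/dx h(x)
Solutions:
 h(x) = C1 + Integral(C2*airyai(2^(1/3)*x/2) + C3*airybi(2^(1/3)*x/2), x)


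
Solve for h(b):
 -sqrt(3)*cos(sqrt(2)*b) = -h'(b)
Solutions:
 h(b) = C1 + sqrt(6)*sin(sqrt(2)*b)/2


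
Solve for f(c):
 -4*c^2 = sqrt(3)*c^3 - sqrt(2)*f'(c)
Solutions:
 f(c) = C1 + sqrt(6)*c^4/8 + 2*sqrt(2)*c^3/3


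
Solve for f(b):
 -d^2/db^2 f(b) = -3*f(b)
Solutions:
 f(b) = C1*exp(-sqrt(3)*b) + C2*exp(sqrt(3)*b)


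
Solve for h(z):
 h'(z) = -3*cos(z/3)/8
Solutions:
 h(z) = C1 - 9*sin(z/3)/8


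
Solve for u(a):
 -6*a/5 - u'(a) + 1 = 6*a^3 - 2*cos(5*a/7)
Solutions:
 u(a) = C1 - 3*a^4/2 - 3*a^2/5 + a + 14*sin(5*a/7)/5


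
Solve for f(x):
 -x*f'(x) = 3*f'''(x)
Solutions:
 f(x) = C1 + Integral(C2*airyai(-3^(2/3)*x/3) + C3*airybi(-3^(2/3)*x/3), x)


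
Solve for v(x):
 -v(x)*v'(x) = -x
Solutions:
 v(x) = -sqrt(C1 + x^2)
 v(x) = sqrt(C1 + x^2)


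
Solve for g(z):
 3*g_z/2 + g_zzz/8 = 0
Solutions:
 g(z) = C1 + C2*sin(2*sqrt(3)*z) + C3*cos(2*sqrt(3)*z)


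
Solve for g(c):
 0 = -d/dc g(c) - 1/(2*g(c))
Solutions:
 g(c) = -sqrt(C1 - c)
 g(c) = sqrt(C1 - c)


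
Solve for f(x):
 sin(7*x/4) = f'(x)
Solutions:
 f(x) = C1 - 4*cos(7*x/4)/7


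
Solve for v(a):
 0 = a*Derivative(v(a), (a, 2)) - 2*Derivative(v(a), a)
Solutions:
 v(a) = C1 + C2*a^3


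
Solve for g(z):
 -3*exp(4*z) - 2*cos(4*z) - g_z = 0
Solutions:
 g(z) = C1 - 3*exp(4*z)/4 - sin(4*z)/2


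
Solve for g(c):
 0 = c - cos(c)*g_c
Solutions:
 g(c) = C1 + Integral(c/cos(c), c)


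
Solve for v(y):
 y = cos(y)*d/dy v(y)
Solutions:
 v(y) = C1 + Integral(y/cos(y), y)


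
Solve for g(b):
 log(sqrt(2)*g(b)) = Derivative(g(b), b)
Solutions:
 -2*Integral(1/(2*log(_y) + log(2)), (_y, g(b))) = C1 - b


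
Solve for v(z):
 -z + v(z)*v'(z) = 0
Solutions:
 v(z) = -sqrt(C1 + z^2)
 v(z) = sqrt(C1 + z^2)


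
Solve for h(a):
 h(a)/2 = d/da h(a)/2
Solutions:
 h(a) = C1*exp(a)


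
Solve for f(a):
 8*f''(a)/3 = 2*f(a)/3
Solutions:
 f(a) = C1*exp(-a/2) + C2*exp(a/2)


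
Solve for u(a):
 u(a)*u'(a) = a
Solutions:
 u(a) = -sqrt(C1 + a^2)
 u(a) = sqrt(C1 + a^2)


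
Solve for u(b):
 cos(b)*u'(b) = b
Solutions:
 u(b) = C1 + Integral(b/cos(b), b)


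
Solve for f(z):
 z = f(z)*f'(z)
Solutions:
 f(z) = -sqrt(C1 + z^2)
 f(z) = sqrt(C1 + z^2)


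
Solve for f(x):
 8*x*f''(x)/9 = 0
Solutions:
 f(x) = C1 + C2*x


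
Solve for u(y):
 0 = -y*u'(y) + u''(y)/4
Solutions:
 u(y) = C1 + C2*erfi(sqrt(2)*y)


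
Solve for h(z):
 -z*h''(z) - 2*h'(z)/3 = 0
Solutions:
 h(z) = C1 + C2*z^(1/3)


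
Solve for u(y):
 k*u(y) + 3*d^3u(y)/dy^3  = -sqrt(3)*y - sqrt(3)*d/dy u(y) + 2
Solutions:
 u(y) = C1*exp(2^(1/3)*y*(-2^(1/3)*(9*k + sqrt(3)*sqrt(27*k^2 + 4*sqrt(3)))^(1/3) + 2*sqrt(3)/(9*k + sqrt(3)*sqrt(27*k^2 + 4*sqrt(3)))^(1/3))/6) + C2*exp(2^(1/3)*y*(2^(1/3)*(9*k + sqrt(3)*sqrt(27*k^2 + 4*sqrt(3)))^(1/3) - 2^(1/3)*sqrt(3)*I*(9*k + sqrt(3)*sqrt(27*k^2 + 4*sqrt(3)))^(1/3) + 8*sqrt(3)/((-1 + sqrt(3)*I)*(9*k + sqrt(3)*sqrt(27*k^2 + 4*sqrt(3)))^(1/3)))/12) + C3*exp(2^(1/3)*y*(2^(1/3)*(9*k + sqrt(3)*sqrt(27*k^2 + 4*sqrt(3)))^(1/3) + 2^(1/3)*sqrt(3)*I*(9*k + sqrt(3)*sqrt(27*k^2 + 4*sqrt(3)))^(1/3) - 8*sqrt(3)/((1 + sqrt(3)*I)*(9*k + sqrt(3)*sqrt(27*k^2 + 4*sqrt(3)))^(1/3)))/12) - sqrt(3)*y/k + 2/k + 3/k^2


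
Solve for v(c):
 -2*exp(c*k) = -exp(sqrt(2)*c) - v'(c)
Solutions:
 v(c) = C1 - sqrt(2)*exp(sqrt(2)*c)/2 + 2*exp(c*k)/k


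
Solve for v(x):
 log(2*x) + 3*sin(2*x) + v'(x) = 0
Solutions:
 v(x) = C1 - x*log(x) - x*log(2) + x + 3*cos(2*x)/2


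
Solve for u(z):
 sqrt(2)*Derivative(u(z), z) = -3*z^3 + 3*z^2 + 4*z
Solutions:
 u(z) = C1 - 3*sqrt(2)*z^4/8 + sqrt(2)*z^3/2 + sqrt(2)*z^2


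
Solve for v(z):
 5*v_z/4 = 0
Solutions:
 v(z) = C1


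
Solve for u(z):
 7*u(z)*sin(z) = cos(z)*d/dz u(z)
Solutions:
 u(z) = C1/cos(z)^7


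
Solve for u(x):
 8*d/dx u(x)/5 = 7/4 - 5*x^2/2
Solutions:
 u(x) = C1 - 25*x^3/48 + 35*x/32


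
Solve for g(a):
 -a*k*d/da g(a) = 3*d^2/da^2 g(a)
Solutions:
 g(a) = Piecewise((-sqrt(6)*sqrt(pi)*C1*erf(sqrt(6)*a*sqrt(k)/6)/(2*sqrt(k)) - C2, (k > 0) | (k < 0)), (-C1*a - C2, True))


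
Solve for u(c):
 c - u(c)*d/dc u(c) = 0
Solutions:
 u(c) = -sqrt(C1 + c^2)
 u(c) = sqrt(C1 + c^2)


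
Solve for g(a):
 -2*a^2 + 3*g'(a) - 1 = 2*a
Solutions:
 g(a) = C1 + 2*a^3/9 + a^2/3 + a/3


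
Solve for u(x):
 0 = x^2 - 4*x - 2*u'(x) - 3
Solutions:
 u(x) = C1 + x^3/6 - x^2 - 3*x/2


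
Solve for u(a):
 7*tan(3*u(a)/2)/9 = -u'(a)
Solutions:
 u(a) = -2*asin(C1*exp(-7*a/6))/3 + 2*pi/3
 u(a) = 2*asin(C1*exp(-7*a/6))/3


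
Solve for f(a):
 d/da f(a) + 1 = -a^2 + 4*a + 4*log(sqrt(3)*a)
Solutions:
 f(a) = C1 - a^3/3 + 2*a^2 + 4*a*log(a) - 5*a + a*log(9)


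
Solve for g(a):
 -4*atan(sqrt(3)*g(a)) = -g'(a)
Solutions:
 Integral(1/atan(sqrt(3)*_y), (_y, g(a))) = C1 + 4*a


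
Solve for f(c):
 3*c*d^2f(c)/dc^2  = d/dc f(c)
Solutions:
 f(c) = C1 + C2*c^(4/3)


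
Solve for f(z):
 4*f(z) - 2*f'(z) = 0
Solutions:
 f(z) = C1*exp(2*z)


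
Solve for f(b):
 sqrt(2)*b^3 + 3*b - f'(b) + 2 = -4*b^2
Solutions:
 f(b) = C1 + sqrt(2)*b^4/4 + 4*b^3/3 + 3*b^2/2 + 2*b


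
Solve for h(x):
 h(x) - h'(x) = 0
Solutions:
 h(x) = C1*exp(x)


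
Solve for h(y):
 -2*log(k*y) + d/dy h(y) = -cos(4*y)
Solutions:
 h(y) = C1 + 2*y*log(k*y) - 2*y - sin(4*y)/4


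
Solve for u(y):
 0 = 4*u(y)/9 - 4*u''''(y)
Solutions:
 u(y) = C1*exp(-sqrt(3)*y/3) + C2*exp(sqrt(3)*y/3) + C3*sin(sqrt(3)*y/3) + C4*cos(sqrt(3)*y/3)


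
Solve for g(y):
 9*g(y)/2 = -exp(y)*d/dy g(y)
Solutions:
 g(y) = C1*exp(9*exp(-y)/2)


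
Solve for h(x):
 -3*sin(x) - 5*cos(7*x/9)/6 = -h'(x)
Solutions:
 h(x) = C1 + 15*sin(7*x/9)/14 - 3*cos(x)


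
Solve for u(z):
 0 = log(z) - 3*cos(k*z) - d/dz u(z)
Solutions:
 u(z) = C1 + z*log(z) - z - 3*Piecewise((sin(k*z)/k, Ne(k, 0)), (z, True))


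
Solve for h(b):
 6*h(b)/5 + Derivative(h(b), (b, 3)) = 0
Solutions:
 h(b) = C3*exp(-5^(2/3)*6^(1/3)*b/5) + (C1*sin(2^(1/3)*3^(5/6)*5^(2/3)*b/10) + C2*cos(2^(1/3)*3^(5/6)*5^(2/3)*b/10))*exp(5^(2/3)*6^(1/3)*b/10)


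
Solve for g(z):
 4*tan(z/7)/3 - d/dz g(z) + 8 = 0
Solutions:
 g(z) = C1 + 8*z - 28*log(cos(z/7))/3


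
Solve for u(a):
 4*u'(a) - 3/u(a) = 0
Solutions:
 u(a) = -sqrt(C1 + 6*a)/2
 u(a) = sqrt(C1 + 6*a)/2


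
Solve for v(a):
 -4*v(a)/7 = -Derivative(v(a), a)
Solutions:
 v(a) = C1*exp(4*a/7)


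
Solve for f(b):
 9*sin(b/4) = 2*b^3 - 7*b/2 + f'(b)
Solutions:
 f(b) = C1 - b^4/2 + 7*b^2/4 - 36*cos(b/4)


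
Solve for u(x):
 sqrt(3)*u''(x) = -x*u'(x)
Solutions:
 u(x) = C1 + C2*erf(sqrt(2)*3^(3/4)*x/6)


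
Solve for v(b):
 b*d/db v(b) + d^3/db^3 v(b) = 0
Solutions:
 v(b) = C1 + Integral(C2*airyai(-b) + C3*airybi(-b), b)


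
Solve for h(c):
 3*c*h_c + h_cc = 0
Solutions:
 h(c) = C1 + C2*erf(sqrt(6)*c/2)


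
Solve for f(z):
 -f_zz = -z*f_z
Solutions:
 f(z) = C1 + C2*erfi(sqrt(2)*z/2)


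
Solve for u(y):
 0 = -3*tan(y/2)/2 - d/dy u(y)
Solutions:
 u(y) = C1 + 3*log(cos(y/2))


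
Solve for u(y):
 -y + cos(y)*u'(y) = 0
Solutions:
 u(y) = C1 + Integral(y/cos(y), y)


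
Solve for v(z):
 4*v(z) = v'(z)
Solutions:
 v(z) = C1*exp(4*z)


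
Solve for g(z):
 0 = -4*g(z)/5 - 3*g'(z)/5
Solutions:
 g(z) = C1*exp(-4*z/3)


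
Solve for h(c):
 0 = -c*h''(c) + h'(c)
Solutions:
 h(c) = C1 + C2*c^2


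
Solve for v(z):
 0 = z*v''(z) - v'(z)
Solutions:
 v(z) = C1 + C2*z^2


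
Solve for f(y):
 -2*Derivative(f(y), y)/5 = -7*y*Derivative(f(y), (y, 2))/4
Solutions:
 f(y) = C1 + C2*y^(43/35)


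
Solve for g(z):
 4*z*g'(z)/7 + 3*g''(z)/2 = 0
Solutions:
 g(z) = C1 + C2*erf(2*sqrt(21)*z/21)


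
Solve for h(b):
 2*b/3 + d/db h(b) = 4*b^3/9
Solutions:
 h(b) = C1 + b^4/9 - b^2/3


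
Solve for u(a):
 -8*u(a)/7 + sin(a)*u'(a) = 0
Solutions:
 u(a) = C1*(cos(a) - 1)^(4/7)/(cos(a) + 1)^(4/7)


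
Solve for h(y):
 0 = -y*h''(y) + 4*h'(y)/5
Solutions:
 h(y) = C1 + C2*y^(9/5)


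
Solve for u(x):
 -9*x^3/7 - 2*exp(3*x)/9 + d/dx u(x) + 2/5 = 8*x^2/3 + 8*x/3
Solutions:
 u(x) = C1 + 9*x^4/28 + 8*x^3/9 + 4*x^2/3 - 2*x/5 + 2*exp(3*x)/27


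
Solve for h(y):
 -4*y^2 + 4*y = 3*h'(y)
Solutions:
 h(y) = C1 - 4*y^3/9 + 2*y^2/3


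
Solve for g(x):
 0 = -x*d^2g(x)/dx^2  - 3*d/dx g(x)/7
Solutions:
 g(x) = C1 + C2*x^(4/7)


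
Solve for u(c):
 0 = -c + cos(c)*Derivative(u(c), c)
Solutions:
 u(c) = C1 + Integral(c/cos(c), c)


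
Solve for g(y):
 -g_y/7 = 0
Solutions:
 g(y) = C1


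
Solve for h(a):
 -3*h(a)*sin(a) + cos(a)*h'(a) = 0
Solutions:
 h(a) = C1/cos(a)^3


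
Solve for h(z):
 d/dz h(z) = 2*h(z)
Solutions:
 h(z) = C1*exp(2*z)


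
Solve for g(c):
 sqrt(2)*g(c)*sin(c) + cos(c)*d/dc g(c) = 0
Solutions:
 g(c) = C1*cos(c)^(sqrt(2))


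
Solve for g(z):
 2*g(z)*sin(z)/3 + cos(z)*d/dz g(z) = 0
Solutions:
 g(z) = C1*cos(z)^(2/3)


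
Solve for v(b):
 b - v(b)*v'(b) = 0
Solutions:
 v(b) = -sqrt(C1 + b^2)
 v(b) = sqrt(C1 + b^2)


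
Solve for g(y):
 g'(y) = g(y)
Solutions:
 g(y) = C1*exp(y)


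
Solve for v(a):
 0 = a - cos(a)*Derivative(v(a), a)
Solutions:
 v(a) = C1 + Integral(a/cos(a), a)


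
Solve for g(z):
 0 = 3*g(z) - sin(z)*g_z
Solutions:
 g(z) = C1*(cos(z) - 1)^(3/2)/(cos(z) + 1)^(3/2)


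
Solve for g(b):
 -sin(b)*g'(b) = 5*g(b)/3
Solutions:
 g(b) = C1*(cos(b) + 1)^(5/6)/(cos(b) - 1)^(5/6)


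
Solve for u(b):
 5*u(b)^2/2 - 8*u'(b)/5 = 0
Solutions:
 u(b) = -16/(C1 + 25*b)


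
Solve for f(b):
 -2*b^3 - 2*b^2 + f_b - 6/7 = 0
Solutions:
 f(b) = C1 + b^4/2 + 2*b^3/3 + 6*b/7


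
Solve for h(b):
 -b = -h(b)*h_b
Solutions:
 h(b) = -sqrt(C1 + b^2)
 h(b) = sqrt(C1 + b^2)


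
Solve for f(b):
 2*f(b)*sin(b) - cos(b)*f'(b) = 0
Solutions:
 f(b) = C1/cos(b)^2


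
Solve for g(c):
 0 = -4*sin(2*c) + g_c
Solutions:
 g(c) = C1 - 2*cos(2*c)


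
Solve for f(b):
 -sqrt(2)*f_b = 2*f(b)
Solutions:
 f(b) = C1*exp(-sqrt(2)*b)


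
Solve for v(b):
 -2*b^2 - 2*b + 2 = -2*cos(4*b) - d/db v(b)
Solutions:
 v(b) = C1 + 2*b^3/3 + b^2 - 2*b - sin(4*b)/2


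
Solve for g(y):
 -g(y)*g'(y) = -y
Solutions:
 g(y) = -sqrt(C1 + y^2)
 g(y) = sqrt(C1 + y^2)


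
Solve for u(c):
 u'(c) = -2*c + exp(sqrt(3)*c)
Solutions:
 u(c) = C1 - c^2 + sqrt(3)*exp(sqrt(3)*c)/3


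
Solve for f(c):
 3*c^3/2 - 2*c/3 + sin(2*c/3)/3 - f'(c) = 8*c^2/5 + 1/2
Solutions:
 f(c) = C1 + 3*c^4/8 - 8*c^3/15 - c^2/3 - c/2 - cos(2*c/3)/2


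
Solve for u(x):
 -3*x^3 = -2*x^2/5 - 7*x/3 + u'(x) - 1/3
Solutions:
 u(x) = C1 - 3*x^4/4 + 2*x^3/15 + 7*x^2/6 + x/3


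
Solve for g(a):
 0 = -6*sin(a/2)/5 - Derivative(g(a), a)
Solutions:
 g(a) = C1 + 12*cos(a/2)/5


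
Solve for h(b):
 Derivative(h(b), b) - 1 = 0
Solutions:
 h(b) = C1 + b


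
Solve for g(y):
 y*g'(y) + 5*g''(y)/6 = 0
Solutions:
 g(y) = C1 + C2*erf(sqrt(15)*y/5)


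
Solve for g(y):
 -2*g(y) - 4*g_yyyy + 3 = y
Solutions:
 g(y) = -y/2 + (C1*sin(2^(1/4)*y/2) + C2*cos(2^(1/4)*y/2))*exp(-2^(1/4)*y/2) + (C3*sin(2^(1/4)*y/2) + C4*cos(2^(1/4)*y/2))*exp(2^(1/4)*y/2) + 3/2


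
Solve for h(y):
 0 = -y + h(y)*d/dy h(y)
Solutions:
 h(y) = -sqrt(C1 + y^2)
 h(y) = sqrt(C1 + y^2)


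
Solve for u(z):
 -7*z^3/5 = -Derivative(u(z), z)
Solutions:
 u(z) = C1 + 7*z^4/20


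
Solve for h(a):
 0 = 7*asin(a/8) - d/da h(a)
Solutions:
 h(a) = C1 + 7*a*asin(a/8) + 7*sqrt(64 - a^2)


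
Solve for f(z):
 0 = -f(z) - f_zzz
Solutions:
 f(z) = C3*exp(-z) + (C1*sin(sqrt(3)*z/2) + C2*cos(sqrt(3)*z/2))*exp(z/2)
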